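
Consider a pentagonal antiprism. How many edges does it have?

20

An antiprism on an n-gon has two n-gon caps and 2n triangles: V = 2·5 = 10, E = 4·5 = 20, F = 2·5 + 2 = 12.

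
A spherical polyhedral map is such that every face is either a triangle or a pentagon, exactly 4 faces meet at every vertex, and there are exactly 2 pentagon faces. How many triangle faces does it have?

10

Let x be the number of triangles; then F = 2 + x.
Edge–face incidences: 2E = 5·2 + 3·x = 10 + 3x.
Every vertex has degree 4, so 4V = 2E.
Euler: V − E + F = 2 ⇒ (2E)/4 − E + (2 + x) = 2.
Multiply by 8: 2·(2E) − 4·(2E) + 8·(2 + x) = 16, i.e. 16 + 8x − 2·(10 + 3x) = 16.
Collecting terms: 2x − 4 = 16, so 2x = 20, so x = 10.
Then 2E = 10 + 3·10 = 40, so E = 20, V = 2E/4 = 10, F = 2 + 10 = 12.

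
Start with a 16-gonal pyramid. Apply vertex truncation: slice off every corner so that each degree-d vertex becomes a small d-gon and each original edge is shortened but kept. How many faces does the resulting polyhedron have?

The base solid has V = 17, E = 32, F = 17.
Truncation replaces each original edge-end by a new vertex, so V′ = 2E = 64.
Each original edge survives, and each old vertex of degree d contributes d new edges; summing degrees gives Σd = 2E, so E′ = E + 2E = 3E = 96.
Each original face survives and each original vertex becomes one new face: F′ = F + V = 34.

34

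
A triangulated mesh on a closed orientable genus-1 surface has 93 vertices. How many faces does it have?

186

χ = 2 − 2·1 = 0, and every face is a triangle so 3F = 2E.
V − E + F = 0 with E = 3F/2 gives 93 − (3/2 − 1)·F = 0, so F = 186 and E = 279.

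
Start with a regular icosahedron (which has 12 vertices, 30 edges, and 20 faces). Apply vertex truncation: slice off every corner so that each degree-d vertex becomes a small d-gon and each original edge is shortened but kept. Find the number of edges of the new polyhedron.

90

Truncation replaces each original edge-end by a new vertex, so V′ = 2E = 60.
Each original edge survives, and each old vertex of degree d contributes d new edges; summing degrees gives Σd = 2E, so E′ = E + 2E = 3E = 90.
Each original face survives and each original vertex becomes one new face: F′ = F + V = 32.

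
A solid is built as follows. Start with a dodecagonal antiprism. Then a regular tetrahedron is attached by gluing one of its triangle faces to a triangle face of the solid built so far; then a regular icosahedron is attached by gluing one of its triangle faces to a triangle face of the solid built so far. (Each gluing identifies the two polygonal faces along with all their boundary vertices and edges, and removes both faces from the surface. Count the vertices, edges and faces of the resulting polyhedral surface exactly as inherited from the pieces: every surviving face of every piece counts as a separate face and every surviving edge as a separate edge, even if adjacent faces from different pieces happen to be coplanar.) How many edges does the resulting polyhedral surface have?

78

A dodecagonal antiprism: V=24, E=48, F=26.
Attach a regular tetrahedron (V=4, E=6, F=4) along a 3-gon: merge 3 vertices and 3 edges, delete both glued faces → V=25, E=51, F=28.
Attach a regular icosahedron (V=12, E=30, F=20) along a 3-gon: merge 3 vertices and 3 edges, delete both glued faces → V=34, E=78, F=46.
Check: V − E + F = 34 − 78 + 46 = 2.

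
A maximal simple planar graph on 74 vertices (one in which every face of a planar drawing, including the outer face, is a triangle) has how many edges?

In a plane triangulation 3F = 2E and V − E + F = 2, so E = 3V − 6 = 3·74 − 6 = 216.

216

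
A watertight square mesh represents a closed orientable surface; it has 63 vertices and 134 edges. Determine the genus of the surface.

Every face is a square and each edge borders two faces, so 4F = 2·134, giving F = 67.
χ = V − E + F = 63 − 134 + 67 = -4.
For a closed orientable surface χ = 2 − 2g, so g = (2 − (-4))/2 = 3.

3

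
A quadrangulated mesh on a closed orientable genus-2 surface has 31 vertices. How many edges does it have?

χ = 2 − 2·2 = -2, and every face is a square so 4F = 2E.
V − E + F = -2 with E = 4F/2 gives 31 − (4/2 − 1)·F = -2, so F = 33 and E = 66.

66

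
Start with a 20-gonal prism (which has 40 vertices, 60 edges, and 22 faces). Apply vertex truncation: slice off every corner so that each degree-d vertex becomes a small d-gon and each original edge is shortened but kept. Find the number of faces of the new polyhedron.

Truncation replaces each original edge-end by a new vertex, so V′ = 2E = 120.
Each original edge survives, and each old vertex of degree d contributes d new edges; summing degrees gives Σd = 2E, so E′ = E + 2E = 3E = 180.
Each original face survives and each original vertex becomes one new face: F′ = F + V = 62.

62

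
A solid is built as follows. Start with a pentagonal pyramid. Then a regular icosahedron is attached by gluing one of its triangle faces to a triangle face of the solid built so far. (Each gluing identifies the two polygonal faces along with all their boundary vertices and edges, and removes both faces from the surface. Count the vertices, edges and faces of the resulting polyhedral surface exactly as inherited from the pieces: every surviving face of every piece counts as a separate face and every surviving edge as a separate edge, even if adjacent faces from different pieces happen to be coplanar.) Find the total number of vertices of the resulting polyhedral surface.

15

A pentagonal pyramid: V=6, E=10, F=6.
Attach a regular icosahedron (V=12, E=30, F=20) along a 3-gon: merge 3 vertices and 3 edges, delete both glued faces → V=15, E=37, F=24.
Check: V − E + F = 15 − 37 + 24 = 2.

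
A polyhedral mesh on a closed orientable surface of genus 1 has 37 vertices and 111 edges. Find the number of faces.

For a closed orientable surface of genus 1, χ = 2 − 2·1 = 0.
F = 0 − V + E = 0 − 37 + 111 = 74.

74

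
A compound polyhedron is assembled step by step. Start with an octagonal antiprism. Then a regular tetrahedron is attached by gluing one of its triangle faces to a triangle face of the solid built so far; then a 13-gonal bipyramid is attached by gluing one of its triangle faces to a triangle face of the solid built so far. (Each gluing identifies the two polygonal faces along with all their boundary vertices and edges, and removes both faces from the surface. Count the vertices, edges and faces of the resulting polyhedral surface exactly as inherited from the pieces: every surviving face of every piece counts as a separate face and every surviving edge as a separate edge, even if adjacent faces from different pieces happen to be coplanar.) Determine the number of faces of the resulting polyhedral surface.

An octagonal antiprism: V=16, E=32, F=18.
Attach a regular tetrahedron (V=4, E=6, F=4) along a 3-gon: merge 3 vertices and 3 edges, delete both glued faces → V=17, E=35, F=20.
Attach a 13-gonal bipyramid (V=15, E=39, F=26) along a 3-gon: merge 3 vertices and 3 edges, delete both glued faces → V=29, E=71, F=44.
Check: V − E + F = 29 − 71 + 44 = 2.

44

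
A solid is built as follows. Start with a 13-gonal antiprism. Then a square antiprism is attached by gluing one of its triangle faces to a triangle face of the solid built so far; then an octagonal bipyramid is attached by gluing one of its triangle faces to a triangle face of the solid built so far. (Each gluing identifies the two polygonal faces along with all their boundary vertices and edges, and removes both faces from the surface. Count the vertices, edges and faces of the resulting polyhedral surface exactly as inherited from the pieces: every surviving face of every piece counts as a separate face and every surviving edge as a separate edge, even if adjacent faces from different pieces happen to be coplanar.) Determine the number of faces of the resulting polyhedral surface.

A 13-gonal antiprism: V=26, E=52, F=28.
Attach a square antiprism (V=8, E=16, F=10) along a 3-gon: merge 3 vertices and 3 edges, delete both glued faces → V=31, E=65, F=36.
Attach an octagonal bipyramid (V=10, E=24, F=16) along a 3-gon: merge 3 vertices and 3 edges, delete both glued faces → V=38, E=86, F=50.
Check: V − E + F = 38 − 86 + 50 = 2.

50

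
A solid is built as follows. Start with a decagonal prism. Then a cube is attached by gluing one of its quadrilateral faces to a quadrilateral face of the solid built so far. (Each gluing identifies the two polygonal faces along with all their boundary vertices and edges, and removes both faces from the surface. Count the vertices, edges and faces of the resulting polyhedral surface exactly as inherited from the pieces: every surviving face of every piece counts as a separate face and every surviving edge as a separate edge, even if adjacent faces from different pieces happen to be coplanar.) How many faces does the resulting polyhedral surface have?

A decagonal prism: V=20, E=30, F=12.
Attach a cube (V=8, E=12, F=6) along a 4-gon: merge 4 vertices and 4 edges, delete both glued faces → V=24, E=38, F=16.
Check: V − E + F = 24 − 38 + 16 = 2.

16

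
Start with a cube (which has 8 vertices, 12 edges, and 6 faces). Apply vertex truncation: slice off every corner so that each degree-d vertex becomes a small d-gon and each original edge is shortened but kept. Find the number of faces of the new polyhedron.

14

Truncation replaces each original edge-end by a new vertex, so V′ = 2E = 24.
Each original edge survives, and each old vertex of degree d contributes d new edges; summing degrees gives Σd = 2E, so E′ = E + 2E = 3E = 36.
Each original face survives and each original vertex becomes one new face: F′ = F + V = 14.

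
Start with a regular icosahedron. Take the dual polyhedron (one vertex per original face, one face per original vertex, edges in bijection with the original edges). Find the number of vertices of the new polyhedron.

20

The base solid has V = 12, E = 30, F = 20.
The dual swaps V and F and preserves E: V′ = F = 20, E′ = E = 30, F′ = V = 12.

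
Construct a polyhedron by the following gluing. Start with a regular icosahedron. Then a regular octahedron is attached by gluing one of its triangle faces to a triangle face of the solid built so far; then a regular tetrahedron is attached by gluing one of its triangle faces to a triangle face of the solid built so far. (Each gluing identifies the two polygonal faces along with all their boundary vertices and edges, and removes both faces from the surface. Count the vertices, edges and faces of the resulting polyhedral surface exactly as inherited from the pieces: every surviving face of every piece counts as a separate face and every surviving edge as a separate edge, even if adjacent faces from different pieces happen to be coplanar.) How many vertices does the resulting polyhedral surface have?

16

A regular icosahedron: V=12, E=30, F=20.
Attach a regular octahedron (V=6, E=12, F=8) along a 3-gon: merge 3 vertices and 3 edges, delete both glued faces → V=15, E=39, F=26.
Attach a regular tetrahedron (V=4, E=6, F=4) along a 3-gon: merge 3 vertices and 3 edges, delete both glued faces → V=16, E=42, F=28.
Check: V − E + F = 16 − 42 + 28 = 2.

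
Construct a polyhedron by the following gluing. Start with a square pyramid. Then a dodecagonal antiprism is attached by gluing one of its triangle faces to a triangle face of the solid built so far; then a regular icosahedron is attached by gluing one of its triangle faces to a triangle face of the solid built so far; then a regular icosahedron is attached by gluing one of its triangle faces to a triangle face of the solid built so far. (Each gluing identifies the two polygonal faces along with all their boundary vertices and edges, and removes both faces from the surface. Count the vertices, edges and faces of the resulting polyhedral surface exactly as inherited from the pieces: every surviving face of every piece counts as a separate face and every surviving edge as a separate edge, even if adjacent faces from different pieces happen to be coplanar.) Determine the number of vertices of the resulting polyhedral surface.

44

A square pyramid: V=5, E=8, F=5.
Attach a dodecagonal antiprism (V=24, E=48, F=26) along a 3-gon: merge 3 vertices and 3 edges, delete both glued faces → V=26, E=53, F=29.
Attach a regular icosahedron (V=12, E=30, F=20) along a 3-gon: merge 3 vertices and 3 edges, delete both glued faces → V=35, E=80, F=47.
Attach a regular icosahedron (V=12, E=30, F=20) along a 3-gon: merge 3 vertices and 3 edges, delete both glued faces → V=44, E=107, F=65.
Check: V − E + F = 44 − 107 + 65 = 2.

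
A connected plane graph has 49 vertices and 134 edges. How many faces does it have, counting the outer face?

87

Euler's formula for a connected plane graph: V − E + F = 2, so F = 2 − 49 + 134 = 87.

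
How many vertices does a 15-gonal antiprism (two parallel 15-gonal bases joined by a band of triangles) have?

An antiprism on an n-gon has two n-gon caps and 2n triangles: V = 2·15 = 30, E = 4·15 = 60, F = 2·15 + 2 = 32.

30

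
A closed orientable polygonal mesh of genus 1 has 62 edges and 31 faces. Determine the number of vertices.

For a closed orientable surface of genus 1, χ = 2 − 2·1 = 0.
V = 0 + E − F = 0 + 62 − 31 = 31.

31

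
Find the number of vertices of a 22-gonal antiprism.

An antiprism on an n-gon has two n-gon caps and 2n triangles: V = 2·22 = 44, E = 4·22 = 88, F = 2·22 + 2 = 46.

44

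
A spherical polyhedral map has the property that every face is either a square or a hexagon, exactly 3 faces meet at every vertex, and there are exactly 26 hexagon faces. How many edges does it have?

90

Let x be the number of squares; then F = 26 + x.
Edge–face incidences: 2E = 6·26 + 4·x = 156 + 4x.
Every vertex has degree 3, so 3V = 2E.
Euler: V − E + F = 2 ⇒ (2E)/3 − E + (26 + x) = 2.
Multiply by 6: 2·(2E) − 3·(2E) + 6·(26 + x) = 12, i.e. 156 + 6x − (156 + 4x) = 12.
Collecting terms: 2x = 12, so x = 6.
Then 2E = 156 + 4·6 = 180, so E = 90, V = 2E/3 = 60, F = 26 + 6 = 32.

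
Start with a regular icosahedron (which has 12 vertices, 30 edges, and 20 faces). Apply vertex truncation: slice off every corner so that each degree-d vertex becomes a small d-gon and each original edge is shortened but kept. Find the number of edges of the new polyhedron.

Truncation replaces each original edge-end by a new vertex, so V′ = 2E = 60.
Each original edge survives, and each old vertex of degree d contributes d new edges; summing degrees gives Σd = 2E, so E′ = E + 2E = 3E = 90.
Each original face survives and each original vertex becomes one new face: F′ = F + V = 32.

90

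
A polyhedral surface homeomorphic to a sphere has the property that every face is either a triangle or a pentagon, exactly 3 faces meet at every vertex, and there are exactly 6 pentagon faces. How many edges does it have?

18

Let x be the number of triangles; then F = 6 + x.
Edge–face incidences: 2E = 5·6 + 3·x = 30 + 3x.
Every vertex has degree 3, so 3V = 2E.
Euler: V − E + F = 2 ⇒ (2E)/3 − E + (6 + x) = 2.
Multiply by 6: 2·(2E) − 3·(2E) + 6·(6 + x) = 12, i.e. 36 + 6x − (30 + 3x) = 12.
Collecting terms: 3x + 6 = 12, so 3x = 6, so x = 2.
Then 2E = 30 + 3·2 = 36, so E = 18, V = 2E/3 = 12, F = 6 + 2 = 8.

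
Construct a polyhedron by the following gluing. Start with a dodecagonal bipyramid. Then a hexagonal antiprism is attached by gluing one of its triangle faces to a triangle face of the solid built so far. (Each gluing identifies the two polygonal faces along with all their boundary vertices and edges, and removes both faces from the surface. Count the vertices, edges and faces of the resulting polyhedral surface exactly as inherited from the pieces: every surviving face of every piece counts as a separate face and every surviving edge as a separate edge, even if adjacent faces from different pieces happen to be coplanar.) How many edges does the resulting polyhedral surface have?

57

A dodecagonal bipyramid: V=14, E=36, F=24.
Attach a hexagonal antiprism (V=12, E=24, F=14) along a 3-gon: merge 3 vertices and 3 edges, delete both glued faces → V=23, E=57, F=36.
Check: V − E + F = 23 − 57 + 36 = 2.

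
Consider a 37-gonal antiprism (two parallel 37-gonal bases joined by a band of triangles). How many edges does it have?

An antiprism on an n-gon has two n-gon caps and 2n triangles: V = 2·37 = 74, E = 4·37 = 148, F = 2·37 + 2 = 76.

148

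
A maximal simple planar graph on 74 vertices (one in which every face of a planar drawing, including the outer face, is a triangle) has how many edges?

216

In a plane triangulation 3F = 2E and V − E + F = 2, so E = 3V − 6 = 3·74 − 6 = 216.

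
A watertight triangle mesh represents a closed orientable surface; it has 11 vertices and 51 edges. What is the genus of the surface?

Every face is a triangle and each edge borders two faces, so 3F = 2·51, giving F = 34.
χ = V − E + F = 11 − 51 + 34 = -6.
For a closed orientable surface χ = 2 − 2g, so g = (2 − (-6))/2 = 4.

4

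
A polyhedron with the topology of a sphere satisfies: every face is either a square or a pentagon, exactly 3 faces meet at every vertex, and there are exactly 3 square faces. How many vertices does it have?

14

Let x be the number of pentagons; then F = 3 + x.
Edge–face incidences: 2E = 4·3 + 5·x = 12 + 5x.
Every vertex has degree 3, so 3V = 2E.
Euler: V − E + F = 2 ⇒ (2E)/3 − E + (3 + x) = 2.
Multiply by 6: 2·(2E) − 3·(2E) + 6·(3 + x) = 12, i.e. 18 + 6x − (12 + 5x) = 12.
Collecting terms: x + 6 = 12, so x = 6.
Then 2E = 12 + 5·6 = 42, so E = 21, V = 2E/3 = 14, F = 3 + 6 = 9.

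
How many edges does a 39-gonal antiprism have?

156

An antiprism on an n-gon has two n-gon caps and 2n triangles: V = 2·39 = 78, E = 4·39 = 156, F = 2·39 + 2 = 80.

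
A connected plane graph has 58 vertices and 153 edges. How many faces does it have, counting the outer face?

97

Euler's formula for a connected plane graph: V − E + F = 2, so F = 2 − 58 + 153 = 97.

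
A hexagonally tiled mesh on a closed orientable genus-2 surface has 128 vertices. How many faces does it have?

65

χ = 2 − 2·2 = -2, and every face is a hexagon so 6F = 2E.
V − E + F = -2 with E = 6F/2 gives 128 − (6/2 − 1)·F = -2, so F = 65 and E = 195.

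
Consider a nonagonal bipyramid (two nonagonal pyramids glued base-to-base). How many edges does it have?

27

A bipyramid over an n-gon has 2n triangular faces and n + 2 vertices: V = 9 + 2 = 11, E = 3·9 = 27, F = 2·9 = 18.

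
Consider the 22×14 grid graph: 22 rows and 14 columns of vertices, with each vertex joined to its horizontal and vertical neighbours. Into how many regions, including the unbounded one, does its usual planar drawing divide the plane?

274

The grid has V = 22·14 = 308 vertices and E = 22·13 + 14·21 = 580 edges.
F = 2 − V + E = 2 − 308 + 580 = 274.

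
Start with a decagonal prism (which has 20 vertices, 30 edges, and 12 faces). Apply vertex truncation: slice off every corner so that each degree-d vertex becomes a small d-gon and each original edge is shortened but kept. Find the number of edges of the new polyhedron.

Truncation replaces each original edge-end by a new vertex, so V′ = 2E = 60.
Each original edge survives, and each old vertex of degree d contributes d new edges; summing degrees gives Σd = 2E, so E′ = E + 2E = 3E = 90.
Each original face survives and each original vertex becomes one new face: F′ = F + V = 32.

90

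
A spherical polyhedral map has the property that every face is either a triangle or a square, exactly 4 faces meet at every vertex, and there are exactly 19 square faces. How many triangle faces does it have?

8

Let x be the number of triangles; then F = 19 + x.
Edge–face incidences: 2E = 4·19 + 3·x = 76 + 3x.
Every vertex has degree 4, so 4V = 2E.
Euler: V − E + F = 2 ⇒ (2E)/4 − E + (19 + x) = 2.
Multiply by 8: 2·(2E) − 4·(2E) + 8·(19 + x) = 16, i.e. 152 + 8x − 2·(76 + 3x) = 16.
Collecting terms: 2x = 16, so x = 8.
Then 2E = 76 + 3·8 = 100, so E = 50, V = 2E/4 = 25, F = 19 + 8 = 27.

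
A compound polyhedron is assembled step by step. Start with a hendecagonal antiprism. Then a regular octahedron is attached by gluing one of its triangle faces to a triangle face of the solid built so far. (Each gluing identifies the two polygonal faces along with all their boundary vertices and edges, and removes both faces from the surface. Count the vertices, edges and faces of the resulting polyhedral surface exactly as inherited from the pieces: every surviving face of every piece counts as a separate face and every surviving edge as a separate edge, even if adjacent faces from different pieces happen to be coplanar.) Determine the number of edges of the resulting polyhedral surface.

A hendecagonal antiprism: V=22, E=44, F=24.
Attach a regular octahedron (V=6, E=12, F=8) along a 3-gon: merge 3 vertices and 3 edges, delete both glued faces → V=25, E=53, F=30.
Check: V − E + F = 25 − 53 + 30 = 2.

53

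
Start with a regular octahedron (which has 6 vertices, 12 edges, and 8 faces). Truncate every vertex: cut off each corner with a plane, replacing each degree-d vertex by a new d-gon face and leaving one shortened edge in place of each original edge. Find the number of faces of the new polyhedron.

Truncation replaces each original edge-end by a new vertex, so V′ = 2E = 24.
Each original edge survives, and each old vertex of degree d contributes d new edges; summing degrees gives Σd = 2E, so E′ = E + 2E = 3E = 36.
Each original face survives and each original vertex becomes one new face: F′ = F + V = 14.

14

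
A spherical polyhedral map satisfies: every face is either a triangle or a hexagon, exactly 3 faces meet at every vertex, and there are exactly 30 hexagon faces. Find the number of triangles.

Let x be the number of triangles; then F = 30 + x.
Edge–face incidences: 2E = 6·30 + 3·x = 180 + 3x.
Every vertex has degree 3, so 3V = 2E.
Euler: V − E + F = 2 ⇒ (2E)/3 − E + (30 + x) = 2.
Multiply by 6: 2·(2E) − 3·(2E) + 6·(30 + x) = 12, i.e. 180 + 6x − (180 + 3x) = 12.
Collecting terms: 3x = 12, so x = 4.
Then 2E = 180 + 3·4 = 192, so E = 96, V = 2E/3 = 64, F = 30 + 4 = 34.

4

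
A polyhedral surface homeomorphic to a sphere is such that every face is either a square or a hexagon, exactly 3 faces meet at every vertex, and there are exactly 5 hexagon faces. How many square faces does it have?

6

Let x be the number of squares; then F = 5 + x.
Edge–face incidences: 2E = 6·5 + 4·x = 30 + 4x.
Every vertex has degree 3, so 3V = 2E.
Euler: V − E + F = 2 ⇒ (2E)/3 − E + (5 + x) = 2.
Multiply by 6: 2·(2E) − 3·(2E) + 6·(5 + x) = 12, i.e. 30 + 6x − (30 + 4x) = 12.
Collecting terms: 2x = 12, so x = 6.
Then 2E = 30 + 4·6 = 54, so E = 27, V = 2E/3 = 18, F = 5 + 6 = 11.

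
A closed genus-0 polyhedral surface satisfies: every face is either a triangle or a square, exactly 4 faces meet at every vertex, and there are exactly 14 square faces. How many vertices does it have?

20

Let x be the number of triangles; then F = 14 + x.
Edge–face incidences: 2E = 4·14 + 3·x = 56 + 3x.
Every vertex has degree 4, so 4V = 2E.
Euler: V − E + F = 2 ⇒ (2E)/4 − E + (14 + x) = 2.
Multiply by 8: 2·(2E) − 4·(2E) + 8·(14 + x) = 16, i.e. 112 + 8x − 2·(56 + 3x) = 16.
Collecting terms: 2x = 16, so x = 8.
Then 2E = 56 + 3·8 = 80, so E = 40, V = 2E/4 = 20, F = 14 + 8 = 22.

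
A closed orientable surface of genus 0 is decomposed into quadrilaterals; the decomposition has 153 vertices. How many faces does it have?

χ = 2 − 2·0 = 2, and every face is a square so 4F = 2E.
V − E + F = 2 with E = 4F/2 gives 153 − (4/2 − 1)·F = 2, so F = 151 and E = 302.

151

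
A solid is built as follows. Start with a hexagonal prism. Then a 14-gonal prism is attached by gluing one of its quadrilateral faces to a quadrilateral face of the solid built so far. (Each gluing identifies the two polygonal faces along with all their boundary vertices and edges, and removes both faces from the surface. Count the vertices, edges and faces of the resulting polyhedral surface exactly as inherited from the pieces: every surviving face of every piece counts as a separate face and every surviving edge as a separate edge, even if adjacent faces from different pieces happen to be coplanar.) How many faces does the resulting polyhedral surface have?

A hexagonal prism: V=12, E=18, F=8.
Attach a 14-gonal prism (V=28, E=42, F=16) along a 4-gon: merge 4 vertices and 4 edges, delete both glued faces → V=36, E=56, F=22.
Check: V − E + F = 36 − 56 + 22 = 2.

22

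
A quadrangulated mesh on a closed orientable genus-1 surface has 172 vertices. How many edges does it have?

344

χ = 2 − 2·1 = 0, and every face is a square so 4F = 2E.
V − E + F = 0 with E = 4F/2 gives 172 − (4/2 − 1)·F = 0, so F = 172 and E = 344.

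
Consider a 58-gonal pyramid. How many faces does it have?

A pyramid on an n-gon base has one n-gon and n triangles: V = 58 + 1 = 59, E = 2·58 = 116, F = 58 + 1 = 59.
Check: V − E + F = 59 − 116 + 59 = 2.

59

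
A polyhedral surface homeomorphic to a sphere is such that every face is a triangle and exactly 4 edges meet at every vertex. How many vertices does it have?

Each face has 3 edges and each edge borders two faces, so 2E = 3F.
Each vertex has degree 4, so 4V = 2E and hence V = 3F/4.
Euler: V − E + F = 2 ⇒ (3F/4) − (3F/2) + F = 2.
Multiply by 8: (6 − 12 + 8)F = 16, i.e. 2F = 16.
So F = 8, E = 3·8/2 = 12, V = 3·8/4 = 6.

6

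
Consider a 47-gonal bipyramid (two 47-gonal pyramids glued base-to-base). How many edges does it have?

141

A bipyramid over an n-gon has 2n triangular faces and n + 2 vertices: V = 47 + 2 = 49, E = 3·47 = 141, F = 2·47 = 94.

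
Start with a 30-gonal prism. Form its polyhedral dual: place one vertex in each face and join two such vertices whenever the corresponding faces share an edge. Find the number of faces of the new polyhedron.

The base solid has V = 60, E = 90, F = 32.
The dual swaps V and F and preserves E: V′ = F = 32, E′ = E = 90, F′ = V = 60.

60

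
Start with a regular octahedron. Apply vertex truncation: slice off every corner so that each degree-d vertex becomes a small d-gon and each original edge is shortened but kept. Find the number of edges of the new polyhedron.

36

The base solid has V = 6, E = 12, F = 8.
Truncation replaces each original edge-end by a new vertex, so V′ = 2E = 24.
Each original edge survives, and each old vertex of degree d contributes d new edges; summing degrees gives Σd = 2E, so E′ = E + 2E = 3E = 36.
Each original face survives and each original vertex becomes one new face: F′ = F + V = 14.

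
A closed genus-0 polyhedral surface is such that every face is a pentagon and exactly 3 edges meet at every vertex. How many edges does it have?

Each face has 5 edges and each edge borders two faces, so 2E = 5F.
Each vertex has degree 3, so 3V = 2E and hence V = 5F/3.
Euler: V − E + F = 2 ⇒ (5F/3) − (5F/2) + F = 2.
Multiply by 6: (10 − 15 + 6)F = 12, i.e. 1F = 12.
So F = 12, E = 5·12/2 = 30, V = 5·12/3 = 20.

30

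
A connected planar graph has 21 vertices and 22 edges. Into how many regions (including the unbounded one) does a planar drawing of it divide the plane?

Euler's formula for a connected plane graph: V − E + F = 2, so F = 2 − 21 + 22 = 3.

3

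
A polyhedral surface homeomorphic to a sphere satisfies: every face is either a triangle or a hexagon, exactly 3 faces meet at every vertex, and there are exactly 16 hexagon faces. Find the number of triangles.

Let x be the number of triangles; then F = 16 + x.
Edge–face incidences: 2E = 6·16 + 3·x = 96 + 3x.
Every vertex has degree 3, so 3V = 2E.
Euler: V − E + F = 2 ⇒ (2E)/3 − E + (16 + x) = 2.
Multiply by 6: 2·(2E) − 3·(2E) + 6·(16 + x) = 12, i.e. 96 + 6x − (96 + 3x) = 12.
Collecting terms: 3x = 12, so x = 4.
Then 2E = 96 + 3·4 = 108, so E = 54, V = 2E/3 = 36, F = 16 + 4 = 20.

4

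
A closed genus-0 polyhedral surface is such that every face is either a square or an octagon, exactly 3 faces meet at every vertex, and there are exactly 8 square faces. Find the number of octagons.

Let x be the number of octagons; then F = 8 + x.
Edge–face incidences: 2E = 4·8 + 8·x = 32 + 8x.
Every vertex has degree 3, so 3V = 2E.
Euler: V − E + F = 2 ⇒ (2E)/3 − E + (8 + x) = 2.
Multiply by 6: 2·(2E) − 3·(2E) + 6·(8 + x) = 12, i.e. 48 + 6x − (32 + 8x) = 12.
Collecting terms: −2x + 16 = 12, so −2x = −4, so x = 2.
Then 2E = 32 + 8·2 = 48, so E = 24, V = 2E/3 = 16, F = 8 + 2 = 10.

2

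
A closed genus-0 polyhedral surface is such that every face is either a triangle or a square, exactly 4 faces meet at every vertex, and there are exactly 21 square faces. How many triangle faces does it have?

Let x be the number of triangles; then F = 21 + x.
Edge–face incidences: 2E = 4·21 + 3·x = 84 + 3x.
Every vertex has degree 4, so 4V = 2E.
Euler: V − E + F = 2 ⇒ (2E)/4 − E + (21 + x) = 2.
Multiply by 8: 2·(2E) − 4·(2E) + 8·(21 + x) = 16, i.e. 168 + 8x − 2·(84 + 3x) = 16.
Collecting terms: 2x = 16, so x = 8.
Then 2E = 84 + 3·8 = 108, so E = 54, V = 2E/4 = 27, F = 21 + 8 = 29.

8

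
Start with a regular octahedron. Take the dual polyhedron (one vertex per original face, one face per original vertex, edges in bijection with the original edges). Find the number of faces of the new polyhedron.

The base solid has V = 6, E = 12, F = 8.
The dual swaps V and F and preserves E: V′ = F = 8, E′ = E = 12, F′ = V = 6.

6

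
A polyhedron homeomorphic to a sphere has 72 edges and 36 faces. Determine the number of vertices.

38

Here V − E + F = 2.
V = 2 + E − F = 2 + 72 − 36 = 38.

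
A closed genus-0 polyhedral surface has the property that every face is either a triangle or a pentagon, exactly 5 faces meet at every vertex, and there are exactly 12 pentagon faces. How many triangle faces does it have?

Let x be the number of triangles; then F = 12 + x.
Edge–face incidences: 2E = 5·12 + 3·x = 60 + 3x.
Every vertex has degree 5, so 5V = 2E.
Euler: V − E + F = 2 ⇒ (2E)/5 − E + (12 + x) = 2.
Multiply by 10: 2·(2E) − 5·(2E) + 10·(12 + x) = 20, i.e. 120 + 10x − 3·(60 + 3x) = 20.
Collecting terms: x − 60 = 20, so x = 80.
Then 2E = 60 + 3·80 = 300, so E = 150, V = 2E/5 = 60, F = 12 + 80 = 92.

80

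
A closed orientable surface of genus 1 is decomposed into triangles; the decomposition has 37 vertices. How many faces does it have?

χ = 2 − 2·1 = 0, and every face is a triangle so 3F = 2E.
V − E + F = 0 with E = 3F/2 gives 37 − (3/2 − 1)·F = 0, so F = 74 and E = 111.

74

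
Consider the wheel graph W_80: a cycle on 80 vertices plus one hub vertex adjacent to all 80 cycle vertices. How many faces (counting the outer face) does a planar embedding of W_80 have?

W_80 has V = 80 + 1 = 81 vertices and E = 2·80 = 160 edges.
By Euler's formula F = 2 − V + E = 2 − 81 + 160 = 81.

81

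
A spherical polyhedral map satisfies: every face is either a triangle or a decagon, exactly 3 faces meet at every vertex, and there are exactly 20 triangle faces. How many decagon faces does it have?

12

Let x be the number of decagons; then F = 20 + x.
Edge–face incidences: 2E = 3·20 + 10·x = 60 + 10x.
Every vertex has degree 3, so 3V = 2E.
Euler: V − E + F = 2 ⇒ (2E)/3 − E + (20 + x) = 2.
Multiply by 6: 2·(2E) − 3·(2E) + 6·(20 + x) = 12, i.e. 120 + 6x − (60 + 10x) = 12.
Collecting terms: −4x + 60 = 12, so −4x = −48, so x = 12.
Then 2E = 60 + 10·12 = 180, so E = 90, V = 2E/3 = 60, F = 20 + 12 = 32.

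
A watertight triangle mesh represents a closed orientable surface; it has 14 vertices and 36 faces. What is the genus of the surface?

Every face is a triangle, so 2E = 3·36 = 108, giving E = 54.
χ = V − E + F = 14 − 54 + 36 = -4.
For a closed orientable surface χ = 2 − 2g, so g = (2 − (-4))/2 = 3.

3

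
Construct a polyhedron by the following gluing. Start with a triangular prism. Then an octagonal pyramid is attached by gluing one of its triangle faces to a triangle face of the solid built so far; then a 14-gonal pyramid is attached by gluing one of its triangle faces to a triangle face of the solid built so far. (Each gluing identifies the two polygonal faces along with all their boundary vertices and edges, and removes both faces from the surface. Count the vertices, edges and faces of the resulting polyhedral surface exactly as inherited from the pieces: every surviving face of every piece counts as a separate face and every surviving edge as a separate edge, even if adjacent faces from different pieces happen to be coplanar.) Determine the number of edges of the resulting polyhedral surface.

A triangular prism: V=6, E=9, F=5.
Attach an octagonal pyramid (V=9, E=16, F=9) along a 3-gon: merge 3 vertices and 3 edges, delete both glued faces → V=12, E=22, F=12.
Attach a 14-gonal pyramid (V=15, E=28, F=15) along a 3-gon: merge 3 vertices and 3 edges, delete both glued faces → V=24, E=47, F=25.
Check: V − E + F = 24 − 47 + 25 = 2.

47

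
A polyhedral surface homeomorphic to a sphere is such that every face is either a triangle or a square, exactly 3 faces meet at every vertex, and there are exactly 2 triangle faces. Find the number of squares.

Let x be the number of squares; then F = 2 + x.
Edge–face incidences: 2E = 3·2 + 4·x = 6 + 4x.
Every vertex has degree 3, so 3V = 2E.
Euler: V − E + F = 2 ⇒ (2E)/3 − E + (2 + x) = 2.
Multiply by 6: 2·(2E) − 3·(2E) + 6·(2 + x) = 12, i.e. 12 + 6x − (6 + 4x) = 12.
Collecting terms: 2x + 6 = 12, so 2x = 6, so x = 3.
Then 2E = 6 + 4·3 = 18, so E = 9, V = 2E/3 = 6, F = 2 + 3 = 5.

3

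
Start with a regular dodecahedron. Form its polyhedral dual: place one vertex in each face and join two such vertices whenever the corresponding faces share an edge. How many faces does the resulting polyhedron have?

The base solid has V = 20, E = 30, F = 12.
The dual swaps V and F and preserves E: V′ = F = 12, E′ = E = 30, F′ = V = 20.

20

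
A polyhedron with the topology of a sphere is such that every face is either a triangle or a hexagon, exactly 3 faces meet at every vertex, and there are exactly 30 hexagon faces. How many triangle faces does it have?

Let x be the number of triangles; then F = 30 + x.
Edge–face incidences: 2E = 6·30 + 3·x = 180 + 3x.
Every vertex has degree 3, so 3V = 2E.
Euler: V − E + F = 2 ⇒ (2E)/3 − E + (30 + x) = 2.
Multiply by 6: 2·(2E) − 3·(2E) + 6·(30 + x) = 12, i.e. 180 + 6x − (180 + 3x) = 12.
Collecting terms: 3x = 12, so x = 4.
Then 2E = 180 + 3·4 = 192, so E = 96, V = 2E/3 = 64, F = 30 + 4 = 34.

4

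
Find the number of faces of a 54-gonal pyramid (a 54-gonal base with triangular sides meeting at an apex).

A pyramid on an n-gon base has one n-gon and n triangles: V = 54 + 1 = 55, E = 2·54 = 108, F = 54 + 1 = 55.
Check: V − E + F = 55 − 108 + 55 = 2.

55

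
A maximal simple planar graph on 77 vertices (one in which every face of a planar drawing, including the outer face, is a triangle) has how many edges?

225

In a plane triangulation 3F = 2E and V − E + F = 2, so E = 3V − 6 = 3·77 − 6 = 225.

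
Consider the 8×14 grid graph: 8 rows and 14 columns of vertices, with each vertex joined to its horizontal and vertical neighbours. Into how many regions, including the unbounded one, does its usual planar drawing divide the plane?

The grid has V = 8·14 = 112 vertices and E = 8·13 + 14·7 = 202 edges.
F = 2 − V + E = 2 − 112 + 202 = 92.

92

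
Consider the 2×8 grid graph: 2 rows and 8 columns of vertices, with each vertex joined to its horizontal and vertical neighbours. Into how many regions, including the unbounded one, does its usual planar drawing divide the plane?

8

The grid has V = 2·8 = 16 vertices and E = 2·7 + 8·1 = 22 edges.
F = 2 − V + E = 2 − 16 + 22 = 8.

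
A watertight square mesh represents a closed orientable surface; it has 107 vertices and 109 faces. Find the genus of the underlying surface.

2

Every face is a square, so 2E = 4·109 = 436, giving E = 218.
χ = V − E + F = 107 − 218 + 109 = -2.
For a closed orientable surface χ = 2 − 2g, so g = (2 − (-2))/2 = 2.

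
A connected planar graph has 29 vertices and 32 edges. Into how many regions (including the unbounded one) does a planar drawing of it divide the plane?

5

Euler's formula for a connected plane graph: V − E + F = 2, so F = 2 − 29 + 32 = 5.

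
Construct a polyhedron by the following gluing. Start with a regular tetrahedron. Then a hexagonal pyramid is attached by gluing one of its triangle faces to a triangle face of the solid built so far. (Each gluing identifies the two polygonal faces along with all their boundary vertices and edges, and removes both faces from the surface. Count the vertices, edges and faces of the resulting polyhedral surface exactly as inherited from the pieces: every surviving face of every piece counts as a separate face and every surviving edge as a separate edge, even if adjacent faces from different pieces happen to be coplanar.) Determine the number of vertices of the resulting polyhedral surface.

8

A regular tetrahedron: V=4, E=6, F=4.
Attach a hexagonal pyramid (V=7, E=12, F=7) along a 3-gon: merge 3 vertices and 3 edges, delete both glued faces → V=8, E=15, F=9.
Check: V − E + F = 8 − 15 + 9 = 2.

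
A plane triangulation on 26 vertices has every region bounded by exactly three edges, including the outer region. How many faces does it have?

48

In a plane triangulation 3F = 2E and V − E + F = 2, so F = 2V − 4 = 2·26 − 4 = 48.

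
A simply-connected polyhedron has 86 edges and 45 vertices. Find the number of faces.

43

Here V − E + F = 2.
F = 2 − V + E = 2 − 45 + 86 = 43.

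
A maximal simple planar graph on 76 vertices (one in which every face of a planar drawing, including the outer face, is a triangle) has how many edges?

In a plane triangulation 3F = 2E and V − E + F = 2, so E = 3V − 6 = 3·76 − 6 = 222.

222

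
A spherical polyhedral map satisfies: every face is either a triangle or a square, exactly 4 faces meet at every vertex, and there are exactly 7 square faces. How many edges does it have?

26

Let x be the number of triangles; then F = 7 + x.
Edge–face incidences: 2E = 4·7 + 3·x = 28 + 3x.
Every vertex has degree 4, so 4V = 2E.
Euler: V − E + F = 2 ⇒ (2E)/4 − E + (7 + x) = 2.
Multiply by 8: 2·(2E) − 4·(2E) + 8·(7 + x) = 16, i.e. 56 + 8x − 2·(28 + 3x) = 16.
Collecting terms: 2x = 16, so x = 8.
Then 2E = 28 + 3·8 = 52, so E = 26, V = 2E/4 = 13, F = 7 + 8 = 15.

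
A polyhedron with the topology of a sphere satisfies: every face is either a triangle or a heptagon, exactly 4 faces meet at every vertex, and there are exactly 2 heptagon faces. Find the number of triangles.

14

Let x be the number of triangles; then F = 2 + x.
Edge–face incidences: 2E = 7·2 + 3·x = 14 + 3x.
Every vertex has degree 4, so 4V = 2E.
Euler: V − E + F = 2 ⇒ (2E)/4 − E + (2 + x) = 2.
Multiply by 8: 2·(2E) − 4·(2E) + 8·(2 + x) = 16, i.e. 16 + 8x − 2·(14 + 3x) = 16.
Collecting terms: 2x − 12 = 16, so 2x = 28, so x = 14.
Then 2E = 14 + 3·14 = 56, so E = 28, V = 2E/4 = 14, F = 2 + 14 = 16.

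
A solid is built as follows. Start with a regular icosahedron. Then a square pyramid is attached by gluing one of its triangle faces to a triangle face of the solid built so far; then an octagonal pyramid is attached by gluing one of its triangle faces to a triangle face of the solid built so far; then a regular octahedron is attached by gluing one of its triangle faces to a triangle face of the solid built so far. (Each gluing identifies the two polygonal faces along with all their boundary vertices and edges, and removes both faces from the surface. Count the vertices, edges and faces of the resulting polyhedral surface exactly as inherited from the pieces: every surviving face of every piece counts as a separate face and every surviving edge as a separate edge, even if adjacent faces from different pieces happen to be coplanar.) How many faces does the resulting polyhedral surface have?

A regular icosahedron: V=12, E=30, F=20.
Attach a square pyramid (V=5, E=8, F=5) along a 3-gon: merge 3 vertices and 3 edges, delete both glued faces → V=14, E=35, F=23.
Attach an octagonal pyramid (V=9, E=16, F=9) along a 3-gon: merge 3 vertices and 3 edges, delete both glued faces → V=20, E=48, F=30.
Attach a regular octahedron (V=6, E=12, F=8) along a 3-gon: merge 3 vertices and 3 edges, delete both glued faces → V=23, E=57, F=36.
Check: V − E + F = 23 − 57 + 36 = 2.

36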